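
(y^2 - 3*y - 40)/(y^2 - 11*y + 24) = (y + 5)/(y - 3)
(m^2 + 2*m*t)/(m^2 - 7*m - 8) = m*(m + 2*t)/(m^2 - 7*m - 8)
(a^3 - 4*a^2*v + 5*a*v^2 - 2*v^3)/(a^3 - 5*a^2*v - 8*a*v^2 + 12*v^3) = (-a^2 + 3*a*v - 2*v^2)/(-a^2 + 4*a*v + 12*v^2)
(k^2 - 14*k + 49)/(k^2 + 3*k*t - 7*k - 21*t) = (k - 7)/(k + 3*t)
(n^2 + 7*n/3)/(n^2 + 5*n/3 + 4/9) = 3*n*(3*n + 7)/(9*n^2 + 15*n + 4)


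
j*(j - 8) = j^2 - 8*j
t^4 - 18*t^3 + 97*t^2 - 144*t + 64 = (t - 8)^2*(t - 1)^2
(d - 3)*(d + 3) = d^2 - 9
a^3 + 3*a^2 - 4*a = a*(a - 1)*(a + 4)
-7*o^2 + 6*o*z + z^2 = (-o + z)*(7*o + z)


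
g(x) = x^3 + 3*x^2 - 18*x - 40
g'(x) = 3*x^2 + 6*x - 18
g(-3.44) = 16.71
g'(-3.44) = -3.14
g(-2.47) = 7.69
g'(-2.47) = -14.52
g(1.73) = -56.98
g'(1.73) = 1.36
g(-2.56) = 8.96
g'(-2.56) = -13.70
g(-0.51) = -30.17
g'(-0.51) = -20.28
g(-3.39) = 16.54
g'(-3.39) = -3.86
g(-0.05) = -39.09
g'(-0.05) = -18.29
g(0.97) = -53.72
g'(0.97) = -9.36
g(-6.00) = -40.00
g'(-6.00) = 54.00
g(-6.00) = -40.00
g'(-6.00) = 54.00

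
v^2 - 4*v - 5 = (v - 5)*(v + 1)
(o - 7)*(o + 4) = o^2 - 3*o - 28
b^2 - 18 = (b - 3*sqrt(2))*(b + 3*sqrt(2))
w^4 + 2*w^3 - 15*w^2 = w^2*(w - 3)*(w + 5)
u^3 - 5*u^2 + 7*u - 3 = (u - 3)*(u - 1)^2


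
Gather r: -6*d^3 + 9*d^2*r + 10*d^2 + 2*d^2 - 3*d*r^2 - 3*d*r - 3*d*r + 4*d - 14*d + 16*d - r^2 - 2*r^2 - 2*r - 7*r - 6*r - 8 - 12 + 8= -6*d^3 + 12*d^2 + 6*d + r^2*(-3*d - 3) + r*(9*d^2 - 6*d - 15) - 12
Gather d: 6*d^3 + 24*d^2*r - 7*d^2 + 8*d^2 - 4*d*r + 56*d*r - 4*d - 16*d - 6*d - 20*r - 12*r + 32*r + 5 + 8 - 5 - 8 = 6*d^3 + d^2*(24*r + 1) + d*(52*r - 26)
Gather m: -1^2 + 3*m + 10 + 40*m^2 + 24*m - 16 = 40*m^2 + 27*m - 7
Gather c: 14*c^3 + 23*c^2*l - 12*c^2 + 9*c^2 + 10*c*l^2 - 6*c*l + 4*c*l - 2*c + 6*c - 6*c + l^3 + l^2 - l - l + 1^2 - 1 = 14*c^3 + c^2*(23*l - 3) + c*(10*l^2 - 2*l - 2) + l^3 + l^2 - 2*l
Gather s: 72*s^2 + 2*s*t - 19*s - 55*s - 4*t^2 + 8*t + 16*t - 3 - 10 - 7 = 72*s^2 + s*(2*t - 74) - 4*t^2 + 24*t - 20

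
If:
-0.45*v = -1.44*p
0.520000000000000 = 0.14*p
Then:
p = 3.71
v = 11.89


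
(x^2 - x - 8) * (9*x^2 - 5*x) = 9*x^4 - 14*x^3 - 67*x^2 + 40*x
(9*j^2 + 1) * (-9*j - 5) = -81*j^3 - 45*j^2 - 9*j - 5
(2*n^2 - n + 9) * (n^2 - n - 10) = 2*n^4 - 3*n^3 - 10*n^2 + n - 90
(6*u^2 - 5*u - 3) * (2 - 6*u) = -36*u^3 + 42*u^2 + 8*u - 6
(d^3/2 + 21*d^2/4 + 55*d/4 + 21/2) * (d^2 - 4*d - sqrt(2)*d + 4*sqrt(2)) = d^5/2 - sqrt(2)*d^4/2 + 13*d^4/4 - 29*d^3/4 - 13*sqrt(2)*d^3/4 - 89*d^2/2 + 29*sqrt(2)*d^2/4 - 42*d + 89*sqrt(2)*d/2 + 42*sqrt(2)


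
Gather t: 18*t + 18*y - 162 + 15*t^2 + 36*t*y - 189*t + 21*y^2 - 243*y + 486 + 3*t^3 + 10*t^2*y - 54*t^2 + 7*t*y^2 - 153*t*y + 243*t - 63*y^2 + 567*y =3*t^3 + t^2*(10*y - 39) + t*(7*y^2 - 117*y + 72) - 42*y^2 + 342*y + 324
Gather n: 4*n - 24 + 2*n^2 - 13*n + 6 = 2*n^2 - 9*n - 18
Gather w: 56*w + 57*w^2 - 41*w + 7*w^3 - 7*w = 7*w^3 + 57*w^2 + 8*w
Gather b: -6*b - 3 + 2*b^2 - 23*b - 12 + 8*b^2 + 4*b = 10*b^2 - 25*b - 15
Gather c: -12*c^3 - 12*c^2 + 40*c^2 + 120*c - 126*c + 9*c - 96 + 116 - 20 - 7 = -12*c^3 + 28*c^2 + 3*c - 7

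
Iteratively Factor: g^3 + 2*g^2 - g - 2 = (g + 2)*(g^2 - 1) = (g + 1)*(g + 2)*(g - 1)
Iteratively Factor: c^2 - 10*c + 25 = (c - 5)*(c - 5)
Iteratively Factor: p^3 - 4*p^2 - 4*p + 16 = (p + 2)*(p^2 - 6*p + 8) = (p - 4)*(p + 2)*(p - 2)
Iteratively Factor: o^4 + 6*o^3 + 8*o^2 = (o + 4)*(o^3 + 2*o^2) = o*(o + 4)*(o^2 + 2*o) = o^2*(o + 4)*(o + 2)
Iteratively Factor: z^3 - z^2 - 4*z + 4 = (z - 1)*(z^2 - 4) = (z - 1)*(z + 2)*(z - 2)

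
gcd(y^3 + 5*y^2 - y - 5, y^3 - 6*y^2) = 1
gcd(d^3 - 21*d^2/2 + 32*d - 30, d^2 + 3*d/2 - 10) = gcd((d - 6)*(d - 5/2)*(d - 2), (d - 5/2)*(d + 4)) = d - 5/2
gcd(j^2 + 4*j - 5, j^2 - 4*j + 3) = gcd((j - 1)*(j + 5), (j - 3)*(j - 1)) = j - 1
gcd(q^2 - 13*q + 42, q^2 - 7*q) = q - 7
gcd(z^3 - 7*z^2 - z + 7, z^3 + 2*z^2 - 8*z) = 1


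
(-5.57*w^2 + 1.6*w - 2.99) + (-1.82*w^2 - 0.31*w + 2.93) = -7.39*w^2 + 1.29*w - 0.0600000000000001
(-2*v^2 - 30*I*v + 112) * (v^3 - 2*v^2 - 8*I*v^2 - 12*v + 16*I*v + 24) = -2*v^5 + 4*v^4 - 14*I*v^4 - 104*v^3 + 28*I*v^3 + 208*v^2 - 536*I*v^2 - 1344*v + 1072*I*v + 2688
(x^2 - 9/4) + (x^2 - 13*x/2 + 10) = 2*x^2 - 13*x/2 + 31/4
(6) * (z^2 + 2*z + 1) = 6*z^2 + 12*z + 6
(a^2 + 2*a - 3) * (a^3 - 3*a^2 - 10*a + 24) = a^5 - a^4 - 19*a^3 + 13*a^2 + 78*a - 72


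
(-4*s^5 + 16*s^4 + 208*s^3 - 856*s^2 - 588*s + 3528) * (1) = -4*s^5 + 16*s^4 + 208*s^3 - 856*s^2 - 588*s + 3528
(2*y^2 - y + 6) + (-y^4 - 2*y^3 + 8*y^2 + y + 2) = -y^4 - 2*y^3 + 10*y^2 + 8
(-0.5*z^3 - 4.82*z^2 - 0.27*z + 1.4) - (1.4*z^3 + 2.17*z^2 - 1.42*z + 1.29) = -1.9*z^3 - 6.99*z^2 + 1.15*z + 0.11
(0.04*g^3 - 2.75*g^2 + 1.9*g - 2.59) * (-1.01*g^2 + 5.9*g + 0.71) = -0.0404*g^5 + 3.0135*g^4 - 18.1156*g^3 + 11.8734*g^2 - 13.932*g - 1.8389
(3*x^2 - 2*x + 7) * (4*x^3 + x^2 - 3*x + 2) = 12*x^5 - 5*x^4 + 17*x^3 + 19*x^2 - 25*x + 14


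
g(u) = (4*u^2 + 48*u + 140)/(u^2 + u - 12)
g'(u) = (-2*u - 1)*(4*u^2 + 48*u + 140)/(u^2 + u - 12)^2 + (8*u + 48)/(u^2 + u - 12) = 4*(-11*u^2 - 94*u - 179)/(u^4 + 2*u^3 - 23*u^2 - 24*u + 144)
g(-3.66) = -7.91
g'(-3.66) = 13.80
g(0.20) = -12.73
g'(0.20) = -5.73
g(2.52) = -91.50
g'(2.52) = -198.37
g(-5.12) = -0.10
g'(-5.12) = 0.67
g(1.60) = -28.96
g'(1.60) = -23.27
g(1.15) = -21.04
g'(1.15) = -13.29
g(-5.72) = -0.25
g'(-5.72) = -0.02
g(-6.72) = -0.07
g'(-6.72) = -0.25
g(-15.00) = 1.62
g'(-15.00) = -0.13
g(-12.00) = 1.17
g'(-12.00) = -0.18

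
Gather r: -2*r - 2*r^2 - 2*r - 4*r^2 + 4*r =-6*r^2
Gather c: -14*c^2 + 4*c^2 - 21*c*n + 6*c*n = -10*c^2 - 15*c*n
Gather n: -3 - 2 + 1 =-4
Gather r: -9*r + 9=9 - 9*r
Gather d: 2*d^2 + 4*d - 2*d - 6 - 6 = 2*d^2 + 2*d - 12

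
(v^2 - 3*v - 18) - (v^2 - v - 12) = -2*v - 6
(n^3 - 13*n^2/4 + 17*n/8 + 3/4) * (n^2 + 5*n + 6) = n^5 + 7*n^4/4 - 65*n^3/8 - 65*n^2/8 + 33*n/2 + 9/2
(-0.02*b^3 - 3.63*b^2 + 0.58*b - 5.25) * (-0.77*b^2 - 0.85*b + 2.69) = 0.0154*b^5 + 2.8121*b^4 + 2.5851*b^3 - 6.2152*b^2 + 6.0227*b - 14.1225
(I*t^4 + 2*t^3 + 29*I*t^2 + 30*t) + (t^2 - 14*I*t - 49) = I*t^4 + 2*t^3 + t^2 + 29*I*t^2 + 30*t - 14*I*t - 49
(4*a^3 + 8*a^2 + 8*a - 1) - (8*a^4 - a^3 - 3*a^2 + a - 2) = -8*a^4 + 5*a^3 + 11*a^2 + 7*a + 1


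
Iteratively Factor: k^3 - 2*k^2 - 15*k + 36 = (k - 3)*(k^2 + k - 12) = (k - 3)^2*(k + 4)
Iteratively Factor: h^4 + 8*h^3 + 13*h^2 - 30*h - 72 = (h + 3)*(h^3 + 5*h^2 - 2*h - 24) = (h - 2)*(h + 3)*(h^2 + 7*h + 12) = (h - 2)*(h + 3)^2*(h + 4)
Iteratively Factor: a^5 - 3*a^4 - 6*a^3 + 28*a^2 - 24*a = (a)*(a^4 - 3*a^3 - 6*a^2 + 28*a - 24) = a*(a - 2)*(a^3 - a^2 - 8*a + 12) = a*(a - 2)^2*(a^2 + a - 6) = a*(a - 2)^2*(a + 3)*(a - 2)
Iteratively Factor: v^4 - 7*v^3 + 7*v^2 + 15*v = (v + 1)*(v^3 - 8*v^2 + 15*v) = (v - 3)*(v + 1)*(v^2 - 5*v) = (v - 5)*(v - 3)*(v + 1)*(v)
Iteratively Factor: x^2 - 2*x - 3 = (x + 1)*(x - 3)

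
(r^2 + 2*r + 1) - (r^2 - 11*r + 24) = 13*r - 23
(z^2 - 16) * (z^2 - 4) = z^4 - 20*z^2 + 64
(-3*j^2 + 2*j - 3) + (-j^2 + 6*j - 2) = -4*j^2 + 8*j - 5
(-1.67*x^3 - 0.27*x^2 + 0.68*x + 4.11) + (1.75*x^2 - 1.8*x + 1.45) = -1.67*x^3 + 1.48*x^2 - 1.12*x + 5.56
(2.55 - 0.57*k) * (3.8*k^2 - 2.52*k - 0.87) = -2.166*k^3 + 11.1264*k^2 - 5.9301*k - 2.2185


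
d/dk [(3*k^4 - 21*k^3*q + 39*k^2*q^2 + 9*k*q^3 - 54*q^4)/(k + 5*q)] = 3*(3*k^4 + 6*k^3*q - 92*k^2*q^2 + 130*k*q^3 + 33*q^4)/(k^2 + 10*k*q + 25*q^2)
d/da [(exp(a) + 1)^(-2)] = -2*exp(a)/(exp(a) + 1)^3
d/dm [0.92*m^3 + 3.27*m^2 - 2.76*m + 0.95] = 2.76*m^2 + 6.54*m - 2.76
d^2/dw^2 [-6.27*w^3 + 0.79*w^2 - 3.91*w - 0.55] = 1.58 - 37.62*w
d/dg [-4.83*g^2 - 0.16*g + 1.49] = -9.66*g - 0.16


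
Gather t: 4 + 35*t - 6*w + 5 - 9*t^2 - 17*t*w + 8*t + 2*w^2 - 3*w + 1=-9*t^2 + t*(43 - 17*w) + 2*w^2 - 9*w + 10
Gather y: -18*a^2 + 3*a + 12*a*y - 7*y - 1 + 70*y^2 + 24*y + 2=-18*a^2 + 3*a + 70*y^2 + y*(12*a + 17) + 1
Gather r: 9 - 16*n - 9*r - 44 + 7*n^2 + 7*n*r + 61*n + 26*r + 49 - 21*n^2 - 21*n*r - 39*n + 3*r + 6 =-14*n^2 + 6*n + r*(20 - 14*n) + 20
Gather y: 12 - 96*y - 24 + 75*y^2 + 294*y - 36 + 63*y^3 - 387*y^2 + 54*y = 63*y^3 - 312*y^2 + 252*y - 48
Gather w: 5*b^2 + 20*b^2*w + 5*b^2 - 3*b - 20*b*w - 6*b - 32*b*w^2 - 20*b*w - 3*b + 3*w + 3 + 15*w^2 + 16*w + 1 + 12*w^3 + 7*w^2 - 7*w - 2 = 10*b^2 - 12*b + 12*w^3 + w^2*(22 - 32*b) + w*(20*b^2 - 40*b + 12) + 2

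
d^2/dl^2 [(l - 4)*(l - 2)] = 2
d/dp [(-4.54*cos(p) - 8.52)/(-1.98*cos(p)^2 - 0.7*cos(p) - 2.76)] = (8.9892*cos(p)^2 + 33.7392*cos(p) - 6.5664)*sin(p)/(3.9204*cos(p)^4 + 2.772*cos(p)^3 + 11.4196*cos(p)^2 + 3.864*cos(p) + 7.6176)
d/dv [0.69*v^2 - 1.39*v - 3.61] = 1.38*v - 1.39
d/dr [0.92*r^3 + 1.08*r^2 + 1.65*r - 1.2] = 2.76*r^2 + 2.16*r + 1.65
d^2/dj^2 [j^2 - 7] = 2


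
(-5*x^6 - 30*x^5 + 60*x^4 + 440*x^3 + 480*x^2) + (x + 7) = -5*x^6 - 30*x^5 + 60*x^4 + 440*x^3 + 480*x^2 + x + 7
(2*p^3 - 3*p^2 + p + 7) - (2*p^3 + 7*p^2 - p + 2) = -10*p^2 + 2*p + 5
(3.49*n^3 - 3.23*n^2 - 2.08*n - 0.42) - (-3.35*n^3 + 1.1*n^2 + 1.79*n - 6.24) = 6.84*n^3 - 4.33*n^2 - 3.87*n + 5.82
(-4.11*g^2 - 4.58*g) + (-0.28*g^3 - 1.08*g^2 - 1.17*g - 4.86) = -0.28*g^3 - 5.19*g^2 - 5.75*g - 4.86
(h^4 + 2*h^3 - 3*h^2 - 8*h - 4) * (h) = h^5 + 2*h^4 - 3*h^3 - 8*h^2 - 4*h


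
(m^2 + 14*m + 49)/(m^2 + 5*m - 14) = (m + 7)/(m - 2)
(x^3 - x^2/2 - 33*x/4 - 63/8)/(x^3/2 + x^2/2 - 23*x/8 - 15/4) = (4*x^2 - 8*x - 21)/(2*x^2 - x - 10)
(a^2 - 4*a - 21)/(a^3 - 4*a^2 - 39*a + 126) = (a + 3)/(a^2 + 3*a - 18)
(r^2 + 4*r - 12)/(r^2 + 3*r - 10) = (r + 6)/(r + 5)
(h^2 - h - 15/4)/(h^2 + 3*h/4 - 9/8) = 2*(2*h - 5)/(4*h - 3)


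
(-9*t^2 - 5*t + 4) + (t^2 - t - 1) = -8*t^2 - 6*t + 3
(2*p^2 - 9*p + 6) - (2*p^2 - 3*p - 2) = 8 - 6*p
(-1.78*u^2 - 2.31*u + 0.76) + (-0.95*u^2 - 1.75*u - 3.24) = -2.73*u^2 - 4.06*u - 2.48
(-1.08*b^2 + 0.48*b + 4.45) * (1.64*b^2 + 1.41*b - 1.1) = -1.7712*b^4 - 0.7356*b^3 + 9.1628*b^2 + 5.7465*b - 4.895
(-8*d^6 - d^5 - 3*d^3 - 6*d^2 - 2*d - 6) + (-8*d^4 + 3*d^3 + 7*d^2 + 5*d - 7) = -8*d^6 - d^5 - 8*d^4 + d^2 + 3*d - 13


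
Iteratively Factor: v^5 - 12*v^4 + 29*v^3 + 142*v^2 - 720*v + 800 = (v - 4)*(v^4 - 8*v^3 - 3*v^2 + 130*v - 200) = (v - 4)*(v - 2)*(v^3 - 6*v^2 - 15*v + 100) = (v - 5)*(v - 4)*(v - 2)*(v^2 - v - 20) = (v - 5)^2*(v - 4)*(v - 2)*(v + 4)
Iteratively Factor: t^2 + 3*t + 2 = (t + 1)*(t + 2)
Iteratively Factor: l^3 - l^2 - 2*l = (l)*(l^2 - l - 2) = l*(l - 2)*(l + 1)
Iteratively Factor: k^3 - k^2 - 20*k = (k - 5)*(k^2 + 4*k) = k*(k - 5)*(k + 4)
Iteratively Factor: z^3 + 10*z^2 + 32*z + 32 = (z + 2)*(z^2 + 8*z + 16) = (z + 2)*(z + 4)*(z + 4)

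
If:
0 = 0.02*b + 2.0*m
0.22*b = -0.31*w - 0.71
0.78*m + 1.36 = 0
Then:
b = 174.36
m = -1.74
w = -126.03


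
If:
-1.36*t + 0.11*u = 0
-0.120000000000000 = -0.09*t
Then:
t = 1.33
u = 16.48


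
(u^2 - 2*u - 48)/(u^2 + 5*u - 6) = (u - 8)/(u - 1)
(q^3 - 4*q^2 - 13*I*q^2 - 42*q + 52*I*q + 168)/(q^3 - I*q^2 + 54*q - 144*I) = (q^2 - q*(4 + 7*I) + 28*I)/(q^2 + 5*I*q + 24)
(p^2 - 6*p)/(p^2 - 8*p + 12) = p/(p - 2)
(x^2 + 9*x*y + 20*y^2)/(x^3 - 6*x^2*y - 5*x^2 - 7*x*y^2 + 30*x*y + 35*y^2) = (x^2 + 9*x*y + 20*y^2)/(x^3 - 6*x^2*y - 5*x^2 - 7*x*y^2 + 30*x*y + 35*y^2)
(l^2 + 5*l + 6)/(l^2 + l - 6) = (l + 2)/(l - 2)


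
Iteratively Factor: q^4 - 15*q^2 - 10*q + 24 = (q + 2)*(q^3 - 2*q^2 - 11*q + 12) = (q + 2)*(q + 3)*(q^2 - 5*q + 4) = (q - 4)*(q + 2)*(q + 3)*(q - 1)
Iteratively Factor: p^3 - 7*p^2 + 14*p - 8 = (p - 2)*(p^2 - 5*p + 4) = (p - 4)*(p - 2)*(p - 1)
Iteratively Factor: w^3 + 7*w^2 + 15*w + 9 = (w + 3)*(w^2 + 4*w + 3) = (w + 3)^2*(w + 1)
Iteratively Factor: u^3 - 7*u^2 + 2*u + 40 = (u - 4)*(u^2 - 3*u - 10) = (u - 5)*(u - 4)*(u + 2)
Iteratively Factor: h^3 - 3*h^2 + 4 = (h - 2)*(h^2 - h - 2) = (h - 2)*(h + 1)*(h - 2)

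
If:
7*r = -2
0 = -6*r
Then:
No Solution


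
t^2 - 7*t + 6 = (t - 6)*(t - 1)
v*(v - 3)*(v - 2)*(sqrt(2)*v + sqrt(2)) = sqrt(2)*v^4 - 4*sqrt(2)*v^3 + sqrt(2)*v^2 + 6*sqrt(2)*v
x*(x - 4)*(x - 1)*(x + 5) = x^4 - 21*x^2 + 20*x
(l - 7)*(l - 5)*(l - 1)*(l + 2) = l^4 - 11*l^3 + 21*l^2 + 59*l - 70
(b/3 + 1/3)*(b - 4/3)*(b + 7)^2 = b^4/3 + 41*b^3/9 + 43*b^2/3 - 35*b/3 - 196/9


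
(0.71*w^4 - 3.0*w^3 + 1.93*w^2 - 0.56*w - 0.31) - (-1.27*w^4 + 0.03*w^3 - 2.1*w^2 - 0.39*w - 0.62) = 1.98*w^4 - 3.03*w^3 + 4.03*w^2 - 0.17*w + 0.31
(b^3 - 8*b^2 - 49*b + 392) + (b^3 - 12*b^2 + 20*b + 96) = 2*b^3 - 20*b^2 - 29*b + 488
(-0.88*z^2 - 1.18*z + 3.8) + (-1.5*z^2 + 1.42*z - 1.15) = -2.38*z^2 + 0.24*z + 2.65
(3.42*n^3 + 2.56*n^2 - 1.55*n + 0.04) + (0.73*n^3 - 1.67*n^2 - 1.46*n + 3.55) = 4.15*n^3 + 0.89*n^2 - 3.01*n + 3.59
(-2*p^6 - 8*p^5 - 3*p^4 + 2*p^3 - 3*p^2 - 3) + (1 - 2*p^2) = -2*p^6 - 8*p^5 - 3*p^4 + 2*p^3 - 5*p^2 - 2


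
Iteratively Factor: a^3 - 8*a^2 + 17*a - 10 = (a - 1)*(a^2 - 7*a + 10) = (a - 2)*(a - 1)*(a - 5)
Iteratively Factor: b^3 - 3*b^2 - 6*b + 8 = (b - 4)*(b^2 + b - 2) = (b - 4)*(b - 1)*(b + 2)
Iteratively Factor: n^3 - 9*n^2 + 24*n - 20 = (n - 2)*(n^2 - 7*n + 10) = (n - 2)^2*(n - 5)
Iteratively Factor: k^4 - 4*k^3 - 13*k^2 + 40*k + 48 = (k - 4)*(k^3 - 13*k - 12) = (k - 4)*(k + 1)*(k^2 - k - 12) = (k - 4)*(k + 1)*(k + 3)*(k - 4)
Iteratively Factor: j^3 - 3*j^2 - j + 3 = (j + 1)*(j^2 - 4*j + 3) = (j - 1)*(j + 1)*(j - 3)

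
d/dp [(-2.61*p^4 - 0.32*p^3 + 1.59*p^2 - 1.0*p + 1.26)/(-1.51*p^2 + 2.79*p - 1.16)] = (7.8822*p^5 - 21.3625*p^4 + 10.3248*p^3 + 4.0397*p^2 + 0.116400000000001*p - 2.3554)/(2.2801*p^4 - 8.4258*p^3 + 11.2873*p^2 - 6.4728*p + 1.3456)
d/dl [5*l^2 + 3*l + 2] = 10*l + 3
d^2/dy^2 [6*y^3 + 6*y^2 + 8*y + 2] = 36*y + 12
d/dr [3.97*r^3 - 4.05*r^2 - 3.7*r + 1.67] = 11.91*r^2 - 8.1*r - 3.7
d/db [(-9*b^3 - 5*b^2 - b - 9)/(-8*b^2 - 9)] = (72*b^4 + 235*b^2 - 54*b + 9)/(64*b^4 + 144*b^2 + 81)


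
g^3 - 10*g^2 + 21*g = g*(g - 7)*(g - 3)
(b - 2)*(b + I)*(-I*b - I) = -I*b^3 + b^2 + I*b^2 - b + 2*I*b - 2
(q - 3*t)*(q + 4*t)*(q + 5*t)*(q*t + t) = q^4*t + 6*q^3*t^2 + q^3*t - 7*q^2*t^3 + 6*q^2*t^2 - 60*q*t^4 - 7*q*t^3 - 60*t^4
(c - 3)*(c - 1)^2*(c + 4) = c^4 - c^3 - 13*c^2 + 25*c - 12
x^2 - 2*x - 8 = (x - 4)*(x + 2)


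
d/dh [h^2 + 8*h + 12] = 2*h + 8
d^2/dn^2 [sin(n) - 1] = -sin(n)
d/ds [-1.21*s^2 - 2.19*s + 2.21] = -2.42*s - 2.19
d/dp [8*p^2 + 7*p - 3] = 16*p + 7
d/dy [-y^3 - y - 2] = -3*y^2 - 1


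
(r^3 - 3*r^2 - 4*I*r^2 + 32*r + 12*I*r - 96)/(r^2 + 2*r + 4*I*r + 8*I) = (r^2 - r*(3 + 8*I) + 24*I)/(r + 2)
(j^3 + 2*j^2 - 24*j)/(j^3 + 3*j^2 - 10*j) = (j^2 + 2*j - 24)/(j^2 + 3*j - 10)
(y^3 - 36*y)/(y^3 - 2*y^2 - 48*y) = (y - 6)/(y - 8)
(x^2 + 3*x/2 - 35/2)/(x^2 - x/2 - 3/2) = (-2*x^2 - 3*x + 35)/(-2*x^2 + x + 3)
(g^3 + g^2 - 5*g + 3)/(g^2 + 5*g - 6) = (g^2 + 2*g - 3)/(g + 6)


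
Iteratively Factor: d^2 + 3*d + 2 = (d + 2)*(d + 1)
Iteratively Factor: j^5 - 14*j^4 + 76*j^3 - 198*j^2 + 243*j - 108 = (j - 1)*(j^4 - 13*j^3 + 63*j^2 - 135*j + 108) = (j - 3)*(j - 1)*(j^3 - 10*j^2 + 33*j - 36) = (j - 4)*(j - 3)*(j - 1)*(j^2 - 6*j + 9) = (j - 4)*(j - 3)^2*(j - 1)*(j - 3)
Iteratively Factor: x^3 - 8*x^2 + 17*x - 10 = (x - 1)*(x^2 - 7*x + 10) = (x - 2)*(x - 1)*(x - 5)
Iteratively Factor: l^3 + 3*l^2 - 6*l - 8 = (l + 4)*(l^2 - l - 2) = (l + 1)*(l + 4)*(l - 2)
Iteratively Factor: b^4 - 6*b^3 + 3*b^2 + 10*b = (b - 5)*(b^3 - b^2 - 2*b) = (b - 5)*(b + 1)*(b^2 - 2*b) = (b - 5)*(b - 2)*(b + 1)*(b)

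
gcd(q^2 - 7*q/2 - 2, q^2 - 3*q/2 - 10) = q - 4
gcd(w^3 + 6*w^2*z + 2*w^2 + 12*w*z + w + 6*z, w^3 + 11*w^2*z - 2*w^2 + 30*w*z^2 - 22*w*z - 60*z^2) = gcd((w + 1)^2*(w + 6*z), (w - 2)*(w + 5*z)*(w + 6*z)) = w + 6*z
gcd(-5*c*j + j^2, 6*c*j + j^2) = j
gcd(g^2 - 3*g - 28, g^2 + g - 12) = g + 4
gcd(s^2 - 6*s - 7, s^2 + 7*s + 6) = s + 1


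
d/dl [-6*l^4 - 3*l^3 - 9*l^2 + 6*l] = -24*l^3 - 9*l^2 - 18*l + 6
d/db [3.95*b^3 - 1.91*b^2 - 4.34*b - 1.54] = 11.85*b^2 - 3.82*b - 4.34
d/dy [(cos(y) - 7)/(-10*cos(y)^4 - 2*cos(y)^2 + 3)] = (-30*sin(y)^4 + 62*sin(y)^2 + 238*cos(y) + 70*cos(3*y) - 35)*sin(y)/(10*sin(y)^4 - 22*sin(y)^2 + 9)^2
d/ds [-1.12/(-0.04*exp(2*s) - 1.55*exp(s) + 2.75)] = (-0.0896*exp(s) - 1.736)*exp(s)/(0.04*exp(2*s) + 1.55*exp(s) - 2.75)^2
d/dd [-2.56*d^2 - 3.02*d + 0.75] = -5.12*d - 3.02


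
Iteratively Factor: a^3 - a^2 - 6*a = (a)*(a^2 - a - 6) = a*(a + 2)*(a - 3)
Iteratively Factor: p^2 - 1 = (p - 1)*(p + 1)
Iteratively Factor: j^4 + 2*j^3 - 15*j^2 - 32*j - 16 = (j + 1)*(j^3 + j^2 - 16*j - 16) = (j - 4)*(j + 1)*(j^2 + 5*j + 4) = (j - 4)*(j + 1)^2*(j + 4)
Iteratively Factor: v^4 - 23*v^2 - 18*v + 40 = (v + 2)*(v^3 - 2*v^2 - 19*v + 20) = (v + 2)*(v + 4)*(v^2 - 6*v + 5) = (v - 5)*(v + 2)*(v + 4)*(v - 1)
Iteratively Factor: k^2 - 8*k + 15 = (k - 5)*(k - 3)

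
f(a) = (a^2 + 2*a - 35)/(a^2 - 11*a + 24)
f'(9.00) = -9.11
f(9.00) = 10.67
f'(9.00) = -9.11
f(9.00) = 10.67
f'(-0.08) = -0.56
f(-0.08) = -1.41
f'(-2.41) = -0.22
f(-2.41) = -0.60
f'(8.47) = -40.88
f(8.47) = 20.88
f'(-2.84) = -0.19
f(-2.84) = -0.52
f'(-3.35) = -0.17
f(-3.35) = -0.42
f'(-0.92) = -0.37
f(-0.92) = -1.03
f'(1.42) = -1.81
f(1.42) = -2.90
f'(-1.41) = -0.31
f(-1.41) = -0.86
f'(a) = (11 - 2*a)*(a^2 + 2*a - 35)/(a^2 - 11*a + 24)^2 + (2*a + 2)/(a^2 - 11*a + 24) = (-13*a^2 + 118*a - 337)/(a^4 - 22*a^3 + 169*a^2 - 528*a + 576)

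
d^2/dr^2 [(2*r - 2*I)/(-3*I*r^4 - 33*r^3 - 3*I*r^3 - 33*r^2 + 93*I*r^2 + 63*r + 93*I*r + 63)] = (24*I*r^4 + r^3*(320 + 32*I) + r^2*(360 - 1440*I) + r*(-2400 - 1200*I) - 840 + 1448*I)/(3*r^9 + r^8*(9 - 90*I) + r^7*(-1080 - 270*I) + r^6*(-3264 + 6510*I) + r^5*(19602 + 20250*I) + r^4*(67518 - 19350*I) + r^3*(40824 - 112290*I) + r^2*(-60480 - 119070*I) + r*(-83349 - 39690*I) - 27783)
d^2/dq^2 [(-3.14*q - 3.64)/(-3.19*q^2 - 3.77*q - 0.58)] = ((3.14*q + 3.64)*(6.38*q + 3.77)*(12.76*q + 7.54) - (60.0996*q + 46.8988)*(3.19*q^2 + 3.77*q + 0.58))/(3.19*q^2 + 3.77*q + 0.58)^3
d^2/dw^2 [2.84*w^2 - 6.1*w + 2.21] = 5.68000000000000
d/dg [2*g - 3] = 2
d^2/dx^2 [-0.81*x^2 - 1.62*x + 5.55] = -1.62000000000000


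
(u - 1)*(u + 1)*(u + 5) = u^3 + 5*u^2 - u - 5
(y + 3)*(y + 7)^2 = y^3 + 17*y^2 + 91*y + 147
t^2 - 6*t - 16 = (t - 8)*(t + 2)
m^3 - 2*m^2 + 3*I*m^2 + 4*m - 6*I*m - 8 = (m - 2)*(m - I)*(m + 4*I)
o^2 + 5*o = o*(o + 5)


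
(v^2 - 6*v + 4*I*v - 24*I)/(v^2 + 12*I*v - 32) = (v - 6)/(v + 8*I)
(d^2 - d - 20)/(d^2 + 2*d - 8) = (d - 5)/(d - 2)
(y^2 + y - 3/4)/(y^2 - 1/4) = (2*y + 3)/(2*y + 1)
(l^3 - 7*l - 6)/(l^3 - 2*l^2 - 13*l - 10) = (l - 3)/(l - 5)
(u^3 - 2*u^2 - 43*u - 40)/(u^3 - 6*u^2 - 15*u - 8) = (u + 5)/(u + 1)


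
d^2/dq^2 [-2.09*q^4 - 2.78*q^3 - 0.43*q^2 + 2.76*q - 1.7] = -25.08*q^2 - 16.68*q - 0.86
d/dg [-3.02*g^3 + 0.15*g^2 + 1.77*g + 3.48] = -9.06*g^2 + 0.3*g + 1.77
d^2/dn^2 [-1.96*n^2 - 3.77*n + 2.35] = -3.92000000000000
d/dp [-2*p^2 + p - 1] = 1 - 4*p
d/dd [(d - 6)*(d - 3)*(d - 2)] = 3*d^2 - 22*d + 36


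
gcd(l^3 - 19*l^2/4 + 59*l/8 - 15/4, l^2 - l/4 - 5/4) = l - 5/4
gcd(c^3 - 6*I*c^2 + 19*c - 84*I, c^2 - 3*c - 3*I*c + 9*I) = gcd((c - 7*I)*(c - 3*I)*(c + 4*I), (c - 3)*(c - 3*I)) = c - 3*I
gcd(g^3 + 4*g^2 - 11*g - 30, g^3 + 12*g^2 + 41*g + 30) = g + 5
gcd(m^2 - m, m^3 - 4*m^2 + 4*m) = m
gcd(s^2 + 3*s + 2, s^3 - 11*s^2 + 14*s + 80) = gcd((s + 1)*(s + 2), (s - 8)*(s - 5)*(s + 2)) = s + 2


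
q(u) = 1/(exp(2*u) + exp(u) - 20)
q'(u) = (-2*exp(2*u) - exp(u))/(exp(2*u) + exp(u) - 20)^2 = (-2*exp(u) - 1)*exp(u)/(exp(2*u) + exp(u) - 20)^2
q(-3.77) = -0.05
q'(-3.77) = -0.00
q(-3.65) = -0.05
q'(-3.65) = -0.00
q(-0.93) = -0.05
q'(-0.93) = -0.00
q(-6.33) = -0.05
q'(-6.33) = -0.00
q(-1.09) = -0.05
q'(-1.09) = -0.00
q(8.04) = 0.00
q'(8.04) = -0.00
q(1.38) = -4.44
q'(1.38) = -701.12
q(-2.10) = -0.05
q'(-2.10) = -0.00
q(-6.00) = -0.05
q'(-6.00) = 0.00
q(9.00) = 0.00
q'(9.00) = 0.00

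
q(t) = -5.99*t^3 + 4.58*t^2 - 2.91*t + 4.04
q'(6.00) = -594.87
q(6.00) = -1142.38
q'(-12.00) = -2700.51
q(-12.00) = 11049.20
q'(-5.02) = -501.74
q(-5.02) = 891.84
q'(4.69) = -355.22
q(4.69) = -526.80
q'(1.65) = -36.72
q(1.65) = -15.20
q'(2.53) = -94.76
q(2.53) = -71.01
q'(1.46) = -27.84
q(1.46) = -9.09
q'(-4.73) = -448.28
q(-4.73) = 754.16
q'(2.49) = -91.52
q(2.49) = -67.28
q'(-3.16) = -211.30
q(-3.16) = 247.98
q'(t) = -17.97*t^2 + 9.16*t - 2.91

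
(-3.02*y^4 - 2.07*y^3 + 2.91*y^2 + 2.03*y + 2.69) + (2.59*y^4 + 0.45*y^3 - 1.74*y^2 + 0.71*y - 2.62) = -0.43*y^4 - 1.62*y^3 + 1.17*y^2 + 2.74*y + 0.0699999999999998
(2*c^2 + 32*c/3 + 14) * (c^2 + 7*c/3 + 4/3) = 2*c^4 + 46*c^3/3 + 374*c^2/9 + 422*c/9 + 56/3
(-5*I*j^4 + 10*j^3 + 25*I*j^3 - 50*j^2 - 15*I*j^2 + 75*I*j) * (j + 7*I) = -5*I*j^5 + 45*j^4 + 25*I*j^4 - 225*j^3 + 55*I*j^3 + 105*j^2 - 275*I*j^2 - 525*j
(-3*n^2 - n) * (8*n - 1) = -24*n^3 - 5*n^2 + n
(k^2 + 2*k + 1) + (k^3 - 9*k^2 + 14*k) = k^3 - 8*k^2 + 16*k + 1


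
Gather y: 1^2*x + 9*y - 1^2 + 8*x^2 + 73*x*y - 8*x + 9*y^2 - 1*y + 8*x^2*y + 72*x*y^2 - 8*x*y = 8*x^2 - 7*x + y^2*(72*x + 9) + y*(8*x^2 + 65*x + 8) - 1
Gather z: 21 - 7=14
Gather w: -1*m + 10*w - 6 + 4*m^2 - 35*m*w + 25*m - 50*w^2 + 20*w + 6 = 4*m^2 + 24*m - 50*w^2 + w*(30 - 35*m)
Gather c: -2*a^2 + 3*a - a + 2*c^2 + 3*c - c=-2*a^2 + 2*a + 2*c^2 + 2*c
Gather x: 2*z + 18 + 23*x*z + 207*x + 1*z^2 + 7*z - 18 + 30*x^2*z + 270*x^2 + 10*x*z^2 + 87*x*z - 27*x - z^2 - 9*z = x^2*(30*z + 270) + x*(10*z^2 + 110*z + 180)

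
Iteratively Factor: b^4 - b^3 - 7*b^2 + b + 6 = (b - 1)*(b^3 - 7*b - 6) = (b - 1)*(b + 1)*(b^2 - b - 6) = (b - 3)*(b - 1)*(b + 1)*(b + 2)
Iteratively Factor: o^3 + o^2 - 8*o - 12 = (o + 2)*(o^2 - o - 6) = (o - 3)*(o + 2)*(o + 2)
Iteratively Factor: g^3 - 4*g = (g + 2)*(g^2 - 2*g) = (g - 2)*(g + 2)*(g)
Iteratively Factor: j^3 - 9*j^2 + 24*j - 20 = (j - 2)*(j^2 - 7*j + 10) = (j - 5)*(j - 2)*(j - 2)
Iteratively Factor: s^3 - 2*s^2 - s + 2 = (s + 1)*(s^2 - 3*s + 2) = (s - 2)*(s + 1)*(s - 1)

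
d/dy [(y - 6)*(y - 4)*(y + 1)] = 3*y^2 - 18*y + 14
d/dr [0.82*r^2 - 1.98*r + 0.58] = 1.64*r - 1.98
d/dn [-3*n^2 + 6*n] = 6 - 6*n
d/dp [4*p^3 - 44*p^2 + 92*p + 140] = 12*p^2 - 88*p + 92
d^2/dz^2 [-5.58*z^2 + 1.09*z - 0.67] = -11.1600000000000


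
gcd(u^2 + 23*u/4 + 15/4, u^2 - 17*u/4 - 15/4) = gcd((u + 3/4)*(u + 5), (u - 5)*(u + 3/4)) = u + 3/4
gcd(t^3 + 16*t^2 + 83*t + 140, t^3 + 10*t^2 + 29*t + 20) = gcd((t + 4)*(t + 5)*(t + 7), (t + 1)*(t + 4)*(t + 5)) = t^2 + 9*t + 20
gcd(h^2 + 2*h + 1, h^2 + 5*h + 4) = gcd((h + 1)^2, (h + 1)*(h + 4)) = h + 1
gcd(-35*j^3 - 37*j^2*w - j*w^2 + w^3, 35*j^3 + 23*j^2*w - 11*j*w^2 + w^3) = -7*j^2 - 6*j*w + w^2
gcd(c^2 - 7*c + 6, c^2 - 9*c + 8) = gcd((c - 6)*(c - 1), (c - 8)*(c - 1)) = c - 1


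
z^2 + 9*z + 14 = (z + 2)*(z + 7)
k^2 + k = k*(k + 1)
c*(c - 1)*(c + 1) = c^3 - c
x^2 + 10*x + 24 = (x + 4)*(x + 6)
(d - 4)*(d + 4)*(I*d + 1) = I*d^3 + d^2 - 16*I*d - 16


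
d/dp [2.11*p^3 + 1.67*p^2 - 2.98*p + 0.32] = 6.33*p^2 + 3.34*p - 2.98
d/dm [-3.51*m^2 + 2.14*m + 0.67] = 2.14 - 7.02*m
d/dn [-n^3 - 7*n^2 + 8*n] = -3*n^2 - 14*n + 8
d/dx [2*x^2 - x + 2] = 4*x - 1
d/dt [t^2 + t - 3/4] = 2*t + 1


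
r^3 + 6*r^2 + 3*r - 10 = (r - 1)*(r + 2)*(r + 5)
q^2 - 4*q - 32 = (q - 8)*(q + 4)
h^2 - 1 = (h - 1)*(h + 1)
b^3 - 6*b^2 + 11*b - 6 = (b - 3)*(b - 2)*(b - 1)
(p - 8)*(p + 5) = p^2 - 3*p - 40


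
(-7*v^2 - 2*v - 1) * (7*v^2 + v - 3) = -49*v^4 - 21*v^3 + 12*v^2 + 5*v + 3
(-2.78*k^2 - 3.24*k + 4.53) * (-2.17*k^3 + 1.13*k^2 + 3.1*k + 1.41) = 6.0326*k^5 + 3.8894*k^4 - 22.1093*k^3 - 8.8449*k^2 + 9.4746*k + 6.3873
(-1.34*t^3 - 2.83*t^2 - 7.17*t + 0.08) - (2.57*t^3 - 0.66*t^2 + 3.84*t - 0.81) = -3.91*t^3 - 2.17*t^2 - 11.01*t + 0.89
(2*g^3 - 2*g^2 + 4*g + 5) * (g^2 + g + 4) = 2*g^5 + 10*g^3 + g^2 + 21*g + 20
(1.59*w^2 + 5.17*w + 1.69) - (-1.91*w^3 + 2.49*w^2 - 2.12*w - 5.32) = 1.91*w^3 - 0.9*w^2 + 7.29*w + 7.01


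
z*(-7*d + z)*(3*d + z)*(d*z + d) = -21*d^3*z^2 - 21*d^3*z - 4*d^2*z^3 - 4*d^2*z^2 + d*z^4 + d*z^3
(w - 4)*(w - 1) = w^2 - 5*w + 4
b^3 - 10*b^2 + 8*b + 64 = (b - 8)*(b - 4)*(b + 2)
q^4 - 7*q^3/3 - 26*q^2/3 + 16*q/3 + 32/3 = (q - 4)*(q - 4/3)*(q + 1)*(q + 2)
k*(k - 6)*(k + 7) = k^3 + k^2 - 42*k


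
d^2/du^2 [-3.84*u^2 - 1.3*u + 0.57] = -7.68000000000000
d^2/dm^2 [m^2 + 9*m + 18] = 2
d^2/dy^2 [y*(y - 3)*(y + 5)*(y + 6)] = 12*y^2 + 48*y - 6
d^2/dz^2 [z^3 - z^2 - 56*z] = 6*z - 2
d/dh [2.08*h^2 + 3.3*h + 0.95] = 4.16*h + 3.3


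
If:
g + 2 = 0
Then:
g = -2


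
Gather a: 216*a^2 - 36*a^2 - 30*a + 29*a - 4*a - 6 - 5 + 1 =180*a^2 - 5*a - 10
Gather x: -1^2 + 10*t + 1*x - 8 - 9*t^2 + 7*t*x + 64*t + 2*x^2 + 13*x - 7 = -9*t^2 + 74*t + 2*x^2 + x*(7*t + 14) - 16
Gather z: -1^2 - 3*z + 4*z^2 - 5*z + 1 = 4*z^2 - 8*z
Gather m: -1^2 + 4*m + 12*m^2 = 12*m^2 + 4*m - 1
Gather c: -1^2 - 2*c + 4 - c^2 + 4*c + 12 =-c^2 + 2*c + 15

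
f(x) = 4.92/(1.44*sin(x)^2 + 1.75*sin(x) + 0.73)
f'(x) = 4.92*(-2.88*sin(x)*cos(x) - 1.75*cos(x))/(1.44*sin(x)^2 + 1.75*sin(x) + 0.73)^2 = -(14.1696*sin(x) + 8.61)*cos(x)/(1.44*sin(x)^2 + 1.75*sin(x) + 0.73)^2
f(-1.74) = 12.17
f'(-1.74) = -5.52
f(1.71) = 1.27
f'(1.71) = 0.21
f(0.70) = 2.00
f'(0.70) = -2.25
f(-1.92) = 13.78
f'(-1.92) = -12.63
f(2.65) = 2.62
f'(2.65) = 3.83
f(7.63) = 1.29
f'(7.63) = -0.34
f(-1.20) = 14.06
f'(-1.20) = 13.61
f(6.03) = 12.88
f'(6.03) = -33.58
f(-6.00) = 3.70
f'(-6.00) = -6.81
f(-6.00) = 3.70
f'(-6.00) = -6.81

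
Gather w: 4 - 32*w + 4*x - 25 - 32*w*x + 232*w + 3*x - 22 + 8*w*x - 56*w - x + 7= w*(144 - 24*x) + 6*x - 36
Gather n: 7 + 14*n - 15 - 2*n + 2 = 12*n - 6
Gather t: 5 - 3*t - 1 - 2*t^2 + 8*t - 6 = -2*t^2 + 5*t - 2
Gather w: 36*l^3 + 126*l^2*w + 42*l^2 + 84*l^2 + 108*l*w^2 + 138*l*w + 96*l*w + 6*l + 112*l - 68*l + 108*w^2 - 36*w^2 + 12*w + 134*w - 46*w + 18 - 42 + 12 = 36*l^3 + 126*l^2 + 50*l + w^2*(108*l + 72) + w*(126*l^2 + 234*l + 100) - 12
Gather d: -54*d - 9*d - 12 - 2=-63*d - 14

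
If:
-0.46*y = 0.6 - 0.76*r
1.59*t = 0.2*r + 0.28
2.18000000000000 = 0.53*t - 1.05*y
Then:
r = -0.43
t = 0.12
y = -2.01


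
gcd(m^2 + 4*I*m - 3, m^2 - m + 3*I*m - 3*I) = m + 3*I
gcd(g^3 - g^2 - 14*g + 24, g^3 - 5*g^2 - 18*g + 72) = g^2 + g - 12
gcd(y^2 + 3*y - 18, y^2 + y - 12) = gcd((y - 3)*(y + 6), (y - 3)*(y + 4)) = y - 3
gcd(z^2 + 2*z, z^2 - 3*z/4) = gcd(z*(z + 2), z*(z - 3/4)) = z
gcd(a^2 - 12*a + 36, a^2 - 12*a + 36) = a^2 - 12*a + 36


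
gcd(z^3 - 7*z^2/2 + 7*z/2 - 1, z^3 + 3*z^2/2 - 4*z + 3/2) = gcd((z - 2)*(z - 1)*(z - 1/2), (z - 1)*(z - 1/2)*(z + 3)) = z^2 - 3*z/2 + 1/2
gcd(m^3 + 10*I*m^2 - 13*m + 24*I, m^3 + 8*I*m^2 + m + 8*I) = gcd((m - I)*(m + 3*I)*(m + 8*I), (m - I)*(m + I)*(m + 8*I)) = m^2 + 7*I*m + 8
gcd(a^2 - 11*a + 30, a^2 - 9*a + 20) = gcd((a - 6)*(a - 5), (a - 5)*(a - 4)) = a - 5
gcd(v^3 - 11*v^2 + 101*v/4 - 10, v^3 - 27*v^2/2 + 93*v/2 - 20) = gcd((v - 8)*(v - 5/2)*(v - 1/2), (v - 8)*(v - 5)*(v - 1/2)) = v^2 - 17*v/2 + 4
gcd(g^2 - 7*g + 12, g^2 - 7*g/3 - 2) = g - 3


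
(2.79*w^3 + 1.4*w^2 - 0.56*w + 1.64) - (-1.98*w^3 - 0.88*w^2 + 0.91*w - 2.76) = 4.77*w^3 + 2.28*w^2 - 1.47*w + 4.4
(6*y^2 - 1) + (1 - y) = 6*y^2 - y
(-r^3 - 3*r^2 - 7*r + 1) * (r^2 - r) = -r^5 - 2*r^4 - 4*r^3 + 8*r^2 - r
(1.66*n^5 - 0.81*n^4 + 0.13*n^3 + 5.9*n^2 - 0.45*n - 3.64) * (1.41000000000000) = 2.3406*n^5 - 1.1421*n^4 + 0.1833*n^3 + 8.319*n^2 - 0.6345*n - 5.1324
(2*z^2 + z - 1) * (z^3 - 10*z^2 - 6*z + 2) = 2*z^5 - 19*z^4 - 23*z^3 + 8*z^2 + 8*z - 2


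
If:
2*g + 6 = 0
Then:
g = -3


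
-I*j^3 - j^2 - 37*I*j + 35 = (j - 7*I)*(j + 5*I)*(-I*j + 1)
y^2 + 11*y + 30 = (y + 5)*(y + 6)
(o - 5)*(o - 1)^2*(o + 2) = o^4 - 5*o^3 - 3*o^2 + 17*o - 10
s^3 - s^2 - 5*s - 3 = (s - 3)*(s + 1)^2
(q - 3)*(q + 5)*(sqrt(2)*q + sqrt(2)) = sqrt(2)*q^3 + 3*sqrt(2)*q^2 - 13*sqrt(2)*q - 15*sqrt(2)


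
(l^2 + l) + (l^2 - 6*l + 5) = 2*l^2 - 5*l + 5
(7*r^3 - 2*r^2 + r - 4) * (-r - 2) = -7*r^4 - 12*r^3 + 3*r^2 + 2*r + 8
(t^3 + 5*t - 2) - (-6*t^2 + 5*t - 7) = t^3 + 6*t^2 + 5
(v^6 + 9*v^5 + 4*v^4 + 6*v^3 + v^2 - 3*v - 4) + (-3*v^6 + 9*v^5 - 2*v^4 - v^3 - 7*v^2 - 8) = -2*v^6 + 18*v^5 + 2*v^4 + 5*v^3 - 6*v^2 - 3*v - 12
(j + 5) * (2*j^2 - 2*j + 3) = 2*j^3 + 8*j^2 - 7*j + 15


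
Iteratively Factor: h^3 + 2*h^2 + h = (h)*(h^2 + 2*h + 1) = h*(h + 1)*(h + 1)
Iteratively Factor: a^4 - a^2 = (a)*(a^3 - a) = a*(a + 1)*(a^2 - a) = a^2*(a + 1)*(a - 1)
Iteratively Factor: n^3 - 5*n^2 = (n - 5)*(n^2) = n*(n - 5)*(n)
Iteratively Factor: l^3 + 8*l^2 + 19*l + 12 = (l + 1)*(l^2 + 7*l + 12) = (l + 1)*(l + 3)*(l + 4)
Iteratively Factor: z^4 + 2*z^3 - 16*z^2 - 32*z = (z - 4)*(z^3 + 6*z^2 + 8*z) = (z - 4)*(z + 4)*(z^2 + 2*z) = z*(z - 4)*(z + 4)*(z + 2)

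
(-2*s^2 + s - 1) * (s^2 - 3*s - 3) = -2*s^4 + 7*s^3 + 2*s^2 + 3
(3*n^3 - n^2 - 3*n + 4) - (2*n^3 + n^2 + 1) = n^3 - 2*n^2 - 3*n + 3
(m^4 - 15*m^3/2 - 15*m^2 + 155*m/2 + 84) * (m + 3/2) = m^5 - 6*m^4 - 105*m^3/4 + 55*m^2 + 801*m/4 + 126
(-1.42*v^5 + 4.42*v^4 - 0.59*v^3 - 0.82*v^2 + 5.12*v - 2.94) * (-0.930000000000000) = 1.3206*v^5 - 4.1106*v^4 + 0.5487*v^3 + 0.7626*v^2 - 4.7616*v + 2.7342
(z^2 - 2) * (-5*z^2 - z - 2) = -5*z^4 - z^3 + 8*z^2 + 2*z + 4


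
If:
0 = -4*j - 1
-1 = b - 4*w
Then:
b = 4*w - 1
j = -1/4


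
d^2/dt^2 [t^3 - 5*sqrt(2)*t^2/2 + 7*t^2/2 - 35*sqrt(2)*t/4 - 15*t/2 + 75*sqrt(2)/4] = 6*t - 5*sqrt(2) + 7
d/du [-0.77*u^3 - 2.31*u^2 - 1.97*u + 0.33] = -2.31*u^2 - 4.62*u - 1.97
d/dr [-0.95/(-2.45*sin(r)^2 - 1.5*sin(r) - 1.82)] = -(4.655*sin(r) + 1.425)*cos(r)/(2.45*sin(r)^2 + 1.5*sin(r) + 1.82)^2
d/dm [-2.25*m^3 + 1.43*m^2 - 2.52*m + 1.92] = -6.75*m^2 + 2.86*m - 2.52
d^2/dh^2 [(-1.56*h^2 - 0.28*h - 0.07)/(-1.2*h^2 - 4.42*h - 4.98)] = (-15.74208*h^3 - 55.33056*h^2 - 7.81200000000002*h + 66.949208)/(1.728*h^6 + 19.0944*h^5 + 91.84464*h^4 + 244.834408*h^3 + 381.155256*h^2 + 328.853304*h + 123.505992)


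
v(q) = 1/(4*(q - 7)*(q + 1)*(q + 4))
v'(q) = -1/(4*(q - 7)*(q + 1)*(q + 4)^2) - 1/(4*(q - 7)*(q + 1)^2*(q + 4)) - 1/(4*(q - 7)^2*(q + 1)*(q + 4)) = (-(q - 7)*(q + 1) - (q - 7)*(q + 4) - (q + 1)*(q + 4))/(4*(q - 7)^2*(q + 1)^2*(q + 4)^2)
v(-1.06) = 0.18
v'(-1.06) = 2.89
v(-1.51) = 0.02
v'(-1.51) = 0.04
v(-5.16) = -0.00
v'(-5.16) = -0.01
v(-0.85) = -0.07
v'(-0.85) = 0.46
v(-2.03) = 0.01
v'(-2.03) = 0.01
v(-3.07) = 0.01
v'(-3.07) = -0.01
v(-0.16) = -0.01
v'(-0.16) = 0.01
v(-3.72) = 0.03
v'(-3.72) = -0.10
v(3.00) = 0.00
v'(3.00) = 0.00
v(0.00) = -0.00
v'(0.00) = 0.01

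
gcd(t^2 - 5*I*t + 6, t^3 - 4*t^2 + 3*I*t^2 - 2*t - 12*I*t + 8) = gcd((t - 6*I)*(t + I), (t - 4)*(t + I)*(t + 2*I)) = t + I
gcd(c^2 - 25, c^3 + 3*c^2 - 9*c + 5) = c + 5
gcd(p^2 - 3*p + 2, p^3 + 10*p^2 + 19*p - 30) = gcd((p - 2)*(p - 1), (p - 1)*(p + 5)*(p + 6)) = p - 1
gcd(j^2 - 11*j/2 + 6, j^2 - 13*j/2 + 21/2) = 1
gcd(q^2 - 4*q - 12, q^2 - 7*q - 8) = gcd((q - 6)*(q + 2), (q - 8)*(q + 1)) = 1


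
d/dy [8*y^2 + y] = 16*y + 1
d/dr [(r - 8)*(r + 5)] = 2*r - 3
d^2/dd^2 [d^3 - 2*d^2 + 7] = 6*d - 4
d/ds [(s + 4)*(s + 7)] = 2*s + 11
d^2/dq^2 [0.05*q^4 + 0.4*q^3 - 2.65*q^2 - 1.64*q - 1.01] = 0.6*q^2 + 2.4*q - 5.3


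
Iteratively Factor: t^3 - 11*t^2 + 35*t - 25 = (t - 5)*(t^2 - 6*t + 5) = (t - 5)^2*(t - 1)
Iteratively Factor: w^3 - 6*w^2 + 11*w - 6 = (w - 1)*(w^2 - 5*w + 6) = (w - 3)*(w - 1)*(w - 2)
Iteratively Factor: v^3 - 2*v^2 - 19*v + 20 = (v + 4)*(v^2 - 6*v + 5) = (v - 1)*(v + 4)*(v - 5)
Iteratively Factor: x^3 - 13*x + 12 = (x + 4)*(x^2 - 4*x + 3) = (x - 3)*(x + 4)*(x - 1)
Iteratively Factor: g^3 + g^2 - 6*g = (g + 3)*(g^2 - 2*g) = (g - 2)*(g + 3)*(g)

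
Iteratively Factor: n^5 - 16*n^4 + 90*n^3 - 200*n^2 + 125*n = (n)*(n^4 - 16*n^3 + 90*n^2 - 200*n + 125) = n*(n - 1)*(n^3 - 15*n^2 + 75*n - 125) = n*(n - 5)*(n - 1)*(n^2 - 10*n + 25) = n*(n - 5)^2*(n - 1)*(n - 5)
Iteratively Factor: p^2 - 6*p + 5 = (p - 5)*(p - 1)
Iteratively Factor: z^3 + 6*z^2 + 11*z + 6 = (z + 2)*(z^2 + 4*z + 3) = (z + 1)*(z + 2)*(z + 3)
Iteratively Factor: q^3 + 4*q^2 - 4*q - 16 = (q + 4)*(q^2 - 4) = (q - 2)*(q + 4)*(q + 2)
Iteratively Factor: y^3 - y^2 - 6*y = (y - 3)*(y^2 + 2*y) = y*(y - 3)*(y + 2)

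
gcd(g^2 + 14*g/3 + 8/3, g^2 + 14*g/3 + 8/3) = g^2 + 14*g/3 + 8/3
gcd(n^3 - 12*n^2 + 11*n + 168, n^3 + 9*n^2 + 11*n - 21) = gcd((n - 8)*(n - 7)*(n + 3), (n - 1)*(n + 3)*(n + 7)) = n + 3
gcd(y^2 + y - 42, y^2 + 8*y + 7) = y + 7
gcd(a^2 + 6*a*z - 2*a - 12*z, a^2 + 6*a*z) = a + 6*z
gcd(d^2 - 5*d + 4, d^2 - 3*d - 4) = d - 4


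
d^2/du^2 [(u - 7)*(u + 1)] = 2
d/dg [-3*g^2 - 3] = -6*g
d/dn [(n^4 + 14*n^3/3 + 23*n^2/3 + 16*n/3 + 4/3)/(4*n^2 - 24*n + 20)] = (3*n^5 - 20*n^4 - 54*n^3 + 28*n^2 + 111*n + 52)/(6*(n^4 - 12*n^3 + 46*n^2 - 60*n + 25))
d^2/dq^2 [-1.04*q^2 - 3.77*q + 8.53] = -2.08000000000000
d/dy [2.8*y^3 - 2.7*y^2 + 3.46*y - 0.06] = 8.4*y^2 - 5.4*y + 3.46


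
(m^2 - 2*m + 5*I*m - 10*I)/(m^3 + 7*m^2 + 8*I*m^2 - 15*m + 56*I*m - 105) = (m - 2)/(m^2 + m*(7 + 3*I) + 21*I)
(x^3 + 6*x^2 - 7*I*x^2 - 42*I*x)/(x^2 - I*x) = (x^2 + x*(6 - 7*I) - 42*I)/(x - I)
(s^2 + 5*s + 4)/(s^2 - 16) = (s + 1)/(s - 4)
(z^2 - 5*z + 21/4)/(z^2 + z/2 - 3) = (z - 7/2)/(z + 2)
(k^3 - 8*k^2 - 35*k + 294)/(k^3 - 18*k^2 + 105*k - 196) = (k + 6)/(k - 4)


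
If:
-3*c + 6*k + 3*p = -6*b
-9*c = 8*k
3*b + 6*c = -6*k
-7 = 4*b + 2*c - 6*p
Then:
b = 7/54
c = 14/27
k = -7/12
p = 77/54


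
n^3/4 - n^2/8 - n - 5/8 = (n/4 + 1/4)*(n - 5/2)*(n + 1)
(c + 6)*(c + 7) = c^2 + 13*c + 42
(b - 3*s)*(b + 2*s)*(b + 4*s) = b^3 + 3*b^2*s - 10*b*s^2 - 24*s^3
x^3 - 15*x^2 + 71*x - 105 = (x - 7)*(x - 5)*(x - 3)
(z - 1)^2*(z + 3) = z^3 + z^2 - 5*z + 3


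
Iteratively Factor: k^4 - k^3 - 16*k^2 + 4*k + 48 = (k - 4)*(k^3 + 3*k^2 - 4*k - 12) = (k - 4)*(k + 3)*(k^2 - 4) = (k - 4)*(k + 2)*(k + 3)*(k - 2)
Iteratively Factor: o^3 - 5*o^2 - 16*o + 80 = (o - 4)*(o^2 - o - 20) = (o - 5)*(o - 4)*(o + 4)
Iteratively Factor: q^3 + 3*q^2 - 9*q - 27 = (q + 3)*(q^2 - 9) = (q + 3)^2*(q - 3)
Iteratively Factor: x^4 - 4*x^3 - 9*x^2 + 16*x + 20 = (x + 1)*(x^3 - 5*x^2 - 4*x + 20) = (x - 2)*(x + 1)*(x^2 - 3*x - 10) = (x - 5)*(x - 2)*(x + 1)*(x + 2)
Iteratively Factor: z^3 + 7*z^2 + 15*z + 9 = (z + 3)*(z^2 + 4*z + 3) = (z + 1)*(z + 3)*(z + 3)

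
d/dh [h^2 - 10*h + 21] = 2*h - 10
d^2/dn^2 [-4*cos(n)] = 4*cos(n)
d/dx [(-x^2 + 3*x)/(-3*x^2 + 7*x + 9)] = (2*x^2 - 18*x + 27)/(9*x^4 - 42*x^3 - 5*x^2 + 126*x + 81)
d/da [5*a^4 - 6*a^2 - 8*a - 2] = 20*a^3 - 12*a - 8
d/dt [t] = 1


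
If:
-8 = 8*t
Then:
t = -1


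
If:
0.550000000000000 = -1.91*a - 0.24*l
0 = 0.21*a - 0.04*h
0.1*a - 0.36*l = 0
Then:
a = -0.28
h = -1.46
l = -0.08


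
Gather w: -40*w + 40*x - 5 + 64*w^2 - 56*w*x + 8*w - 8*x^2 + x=64*w^2 + w*(-56*x - 32) - 8*x^2 + 41*x - 5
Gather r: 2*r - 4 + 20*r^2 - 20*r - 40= 20*r^2 - 18*r - 44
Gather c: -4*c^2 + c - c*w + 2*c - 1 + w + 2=-4*c^2 + c*(3 - w) + w + 1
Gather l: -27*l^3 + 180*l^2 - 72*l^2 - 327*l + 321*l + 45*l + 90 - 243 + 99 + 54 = -27*l^3 + 108*l^2 + 39*l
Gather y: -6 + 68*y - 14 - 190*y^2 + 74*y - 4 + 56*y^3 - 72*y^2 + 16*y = 56*y^3 - 262*y^2 + 158*y - 24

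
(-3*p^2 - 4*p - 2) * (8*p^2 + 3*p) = -24*p^4 - 41*p^3 - 28*p^2 - 6*p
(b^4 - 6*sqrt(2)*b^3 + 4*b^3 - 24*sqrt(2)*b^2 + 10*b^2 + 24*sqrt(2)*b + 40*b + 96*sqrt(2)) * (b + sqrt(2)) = b^5 - 5*sqrt(2)*b^4 + 4*b^4 - 20*sqrt(2)*b^3 - 2*b^3 - 8*b^2 + 34*sqrt(2)*b^2 + 48*b + 136*sqrt(2)*b + 192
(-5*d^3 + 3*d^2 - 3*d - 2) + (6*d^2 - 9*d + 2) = -5*d^3 + 9*d^2 - 12*d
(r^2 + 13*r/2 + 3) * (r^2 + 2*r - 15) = r^4 + 17*r^3/2 + r^2 - 183*r/2 - 45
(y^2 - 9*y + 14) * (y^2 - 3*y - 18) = y^4 - 12*y^3 + 23*y^2 + 120*y - 252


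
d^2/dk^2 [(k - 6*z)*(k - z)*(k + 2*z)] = 6*k - 10*z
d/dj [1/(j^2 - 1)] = -2*j/(j^2 - 1)^2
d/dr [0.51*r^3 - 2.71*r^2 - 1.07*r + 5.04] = 1.53*r^2 - 5.42*r - 1.07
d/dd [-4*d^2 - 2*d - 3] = -8*d - 2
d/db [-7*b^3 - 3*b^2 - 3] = 3*b*(-7*b - 2)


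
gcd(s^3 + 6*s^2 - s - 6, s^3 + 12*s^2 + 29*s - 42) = s^2 + 5*s - 6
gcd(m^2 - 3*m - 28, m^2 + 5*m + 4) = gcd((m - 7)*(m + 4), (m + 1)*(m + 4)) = m + 4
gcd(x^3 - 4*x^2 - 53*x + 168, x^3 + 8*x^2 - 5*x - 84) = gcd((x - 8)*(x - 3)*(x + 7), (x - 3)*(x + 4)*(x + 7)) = x^2 + 4*x - 21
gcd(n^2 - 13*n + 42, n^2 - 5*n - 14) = n - 7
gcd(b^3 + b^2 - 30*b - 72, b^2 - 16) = b + 4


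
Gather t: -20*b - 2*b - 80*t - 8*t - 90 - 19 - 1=-22*b - 88*t - 110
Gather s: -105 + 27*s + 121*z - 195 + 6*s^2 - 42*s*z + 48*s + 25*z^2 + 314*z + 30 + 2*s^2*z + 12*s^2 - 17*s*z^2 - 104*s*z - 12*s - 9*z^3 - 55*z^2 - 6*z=s^2*(2*z + 18) + s*(-17*z^2 - 146*z + 63) - 9*z^3 - 30*z^2 + 429*z - 270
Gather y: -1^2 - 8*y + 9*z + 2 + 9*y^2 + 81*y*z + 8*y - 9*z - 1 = 9*y^2 + 81*y*z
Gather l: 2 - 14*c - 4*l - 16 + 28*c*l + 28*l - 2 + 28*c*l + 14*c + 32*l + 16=l*(56*c + 56)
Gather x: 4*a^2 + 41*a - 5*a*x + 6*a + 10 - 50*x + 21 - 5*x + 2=4*a^2 + 47*a + x*(-5*a - 55) + 33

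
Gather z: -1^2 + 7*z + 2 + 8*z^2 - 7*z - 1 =8*z^2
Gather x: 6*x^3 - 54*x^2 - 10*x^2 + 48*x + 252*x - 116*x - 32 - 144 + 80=6*x^3 - 64*x^2 + 184*x - 96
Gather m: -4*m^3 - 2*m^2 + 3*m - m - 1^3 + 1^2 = -4*m^3 - 2*m^2 + 2*m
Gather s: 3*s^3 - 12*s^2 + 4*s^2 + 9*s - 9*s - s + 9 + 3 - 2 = 3*s^3 - 8*s^2 - s + 10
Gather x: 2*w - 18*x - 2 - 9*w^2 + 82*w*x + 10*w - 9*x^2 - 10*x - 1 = -9*w^2 + 12*w - 9*x^2 + x*(82*w - 28) - 3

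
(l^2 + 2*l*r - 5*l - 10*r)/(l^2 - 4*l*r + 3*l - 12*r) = (l^2 + 2*l*r - 5*l - 10*r)/(l^2 - 4*l*r + 3*l - 12*r)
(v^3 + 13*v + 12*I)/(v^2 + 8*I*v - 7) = (v^2 - I*v + 12)/(v + 7*I)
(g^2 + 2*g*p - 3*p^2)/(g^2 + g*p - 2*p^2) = (g + 3*p)/(g + 2*p)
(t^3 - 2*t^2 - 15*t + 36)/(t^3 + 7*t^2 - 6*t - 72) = (t - 3)/(t + 6)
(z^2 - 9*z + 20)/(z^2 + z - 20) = (z - 5)/(z + 5)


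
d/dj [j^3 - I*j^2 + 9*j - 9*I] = 3*j^2 - 2*I*j + 9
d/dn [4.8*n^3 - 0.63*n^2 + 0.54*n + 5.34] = 14.4*n^2 - 1.26*n + 0.54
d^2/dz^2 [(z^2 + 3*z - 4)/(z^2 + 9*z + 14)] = 12*(-z^3 - 9*z^2 - 39*z - 75)/(z^6 + 27*z^5 + 285*z^4 + 1485*z^3 + 3990*z^2 + 5292*z + 2744)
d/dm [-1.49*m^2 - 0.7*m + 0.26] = -2.98*m - 0.7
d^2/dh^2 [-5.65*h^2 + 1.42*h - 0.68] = -11.3000000000000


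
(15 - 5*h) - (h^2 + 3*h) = -h^2 - 8*h + 15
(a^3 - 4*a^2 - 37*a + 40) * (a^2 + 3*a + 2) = a^5 - a^4 - 47*a^3 - 79*a^2 + 46*a + 80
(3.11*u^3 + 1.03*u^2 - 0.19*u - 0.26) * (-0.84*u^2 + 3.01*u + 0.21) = -2.6124*u^5 + 8.4959*u^4 + 3.913*u^3 - 0.1372*u^2 - 0.8225*u - 0.0546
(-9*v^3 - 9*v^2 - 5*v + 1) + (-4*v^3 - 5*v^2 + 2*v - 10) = -13*v^3 - 14*v^2 - 3*v - 9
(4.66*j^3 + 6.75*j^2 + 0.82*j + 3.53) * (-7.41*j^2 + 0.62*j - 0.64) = -34.5306*j^5 - 47.1283*j^4 - 4.8736*j^3 - 29.9689*j^2 + 1.6638*j - 2.2592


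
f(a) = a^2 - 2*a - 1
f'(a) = 2*a - 2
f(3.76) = 5.62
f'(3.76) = 5.52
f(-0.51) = 0.28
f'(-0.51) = -3.02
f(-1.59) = 4.71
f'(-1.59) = -5.18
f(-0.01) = -0.98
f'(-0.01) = -2.02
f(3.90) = 6.41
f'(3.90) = 5.80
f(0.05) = -1.10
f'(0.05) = -1.90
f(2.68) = 0.82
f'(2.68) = 3.36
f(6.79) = 31.52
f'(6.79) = 11.58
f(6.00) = 23.00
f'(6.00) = 10.00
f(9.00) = 62.00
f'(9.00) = 16.00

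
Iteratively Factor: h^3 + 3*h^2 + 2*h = (h)*(h^2 + 3*h + 2) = h*(h + 1)*(h + 2)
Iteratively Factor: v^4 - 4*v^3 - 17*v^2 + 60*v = (v - 5)*(v^3 + v^2 - 12*v) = v*(v - 5)*(v^2 + v - 12) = v*(v - 5)*(v - 3)*(v + 4)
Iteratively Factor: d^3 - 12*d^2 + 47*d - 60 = (d - 3)*(d^2 - 9*d + 20) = (d - 5)*(d - 3)*(d - 4)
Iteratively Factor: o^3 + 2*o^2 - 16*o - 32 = (o + 2)*(o^2 - 16) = (o + 2)*(o + 4)*(o - 4)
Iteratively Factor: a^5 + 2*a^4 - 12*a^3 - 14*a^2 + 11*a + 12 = (a - 1)*(a^4 + 3*a^3 - 9*a^2 - 23*a - 12) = (a - 1)*(a + 1)*(a^3 + 2*a^2 - 11*a - 12) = (a - 1)*(a + 1)*(a + 4)*(a^2 - 2*a - 3) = (a - 3)*(a - 1)*(a + 1)*(a + 4)*(a + 1)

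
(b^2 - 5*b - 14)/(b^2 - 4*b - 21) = (b + 2)/(b + 3)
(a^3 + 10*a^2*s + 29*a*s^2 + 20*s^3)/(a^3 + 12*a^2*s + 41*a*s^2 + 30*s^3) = (a + 4*s)/(a + 6*s)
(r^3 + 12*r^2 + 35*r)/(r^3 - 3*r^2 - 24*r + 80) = r*(r + 7)/(r^2 - 8*r + 16)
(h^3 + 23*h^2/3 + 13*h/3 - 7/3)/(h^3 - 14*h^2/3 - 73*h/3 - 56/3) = (3*h^2 + 20*h - 7)/(3*h^2 - 17*h - 56)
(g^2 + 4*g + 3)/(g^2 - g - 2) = (g + 3)/(g - 2)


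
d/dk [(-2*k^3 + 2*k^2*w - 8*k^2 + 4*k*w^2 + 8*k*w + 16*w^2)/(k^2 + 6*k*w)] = 2*(-k^4 - 12*k^3*w + 4*k^2*w^2 - 28*k^2*w - 16*k*w^2 - 48*w^3)/(k^2*(k^2 + 12*k*w + 36*w^2))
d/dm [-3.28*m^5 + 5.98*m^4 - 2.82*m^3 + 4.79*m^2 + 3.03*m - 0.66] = -16.4*m^4 + 23.92*m^3 - 8.46*m^2 + 9.58*m + 3.03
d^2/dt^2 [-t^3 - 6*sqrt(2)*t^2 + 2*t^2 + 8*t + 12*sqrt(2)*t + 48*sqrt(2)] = -6*t - 12*sqrt(2) + 4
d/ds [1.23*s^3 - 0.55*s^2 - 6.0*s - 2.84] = 3.69*s^2 - 1.1*s - 6.0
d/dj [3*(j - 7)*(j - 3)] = 6*j - 30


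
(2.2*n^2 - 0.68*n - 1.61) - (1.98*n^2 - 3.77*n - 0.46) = 0.22*n^2 + 3.09*n - 1.15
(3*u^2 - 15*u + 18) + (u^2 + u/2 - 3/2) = 4*u^2 - 29*u/2 + 33/2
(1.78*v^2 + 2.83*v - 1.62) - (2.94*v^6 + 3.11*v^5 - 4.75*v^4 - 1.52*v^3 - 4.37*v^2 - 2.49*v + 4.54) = -2.94*v^6 - 3.11*v^5 + 4.75*v^4 + 1.52*v^3 + 6.15*v^2 + 5.32*v - 6.16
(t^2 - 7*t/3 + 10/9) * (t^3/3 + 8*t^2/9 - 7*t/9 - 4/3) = t^5/3 + t^4/9 - 67*t^3/27 + 119*t^2/81 + 182*t/81 - 40/27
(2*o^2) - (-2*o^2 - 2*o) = 4*o^2 + 2*o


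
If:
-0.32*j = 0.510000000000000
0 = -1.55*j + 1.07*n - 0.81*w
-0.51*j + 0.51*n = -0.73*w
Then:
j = -1.59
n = -2.06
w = 0.33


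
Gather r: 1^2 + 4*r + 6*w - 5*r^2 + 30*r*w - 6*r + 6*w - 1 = -5*r^2 + r*(30*w - 2) + 12*w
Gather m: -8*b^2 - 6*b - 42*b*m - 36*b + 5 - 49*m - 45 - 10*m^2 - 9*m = -8*b^2 - 42*b - 10*m^2 + m*(-42*b - 58) - 40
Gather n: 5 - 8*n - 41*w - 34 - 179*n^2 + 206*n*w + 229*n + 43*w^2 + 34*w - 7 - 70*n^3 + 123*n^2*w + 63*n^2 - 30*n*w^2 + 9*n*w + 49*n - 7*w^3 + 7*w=-70*n^3 + n^2*(123*w - 116) + n*(-30*w^2 + 215*w + 270) - 7*w^3 + 43*w^2 - 36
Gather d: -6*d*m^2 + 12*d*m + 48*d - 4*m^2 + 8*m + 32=d*(-6*m^2 + 12*m + 48) - 4*m^2 + 8*m + 32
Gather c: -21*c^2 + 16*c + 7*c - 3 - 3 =-21*c^2 + 23*c - 6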